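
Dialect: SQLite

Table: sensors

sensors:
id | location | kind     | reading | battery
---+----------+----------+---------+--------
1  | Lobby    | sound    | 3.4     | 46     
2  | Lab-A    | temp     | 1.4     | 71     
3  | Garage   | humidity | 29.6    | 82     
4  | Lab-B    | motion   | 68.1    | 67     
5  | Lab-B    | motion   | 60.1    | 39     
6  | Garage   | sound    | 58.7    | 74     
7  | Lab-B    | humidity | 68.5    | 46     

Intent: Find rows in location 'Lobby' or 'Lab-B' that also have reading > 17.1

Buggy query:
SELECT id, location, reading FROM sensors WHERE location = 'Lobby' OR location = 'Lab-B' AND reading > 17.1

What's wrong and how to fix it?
Bug: AND binds tighter than OR, so this parses as location = 'Lobby' OR (location = 'Lab-B' AND reading > 17.1)

Fix: Group the OR with parentheses (or use IN), then AND the threshold

Corrected query:
SELECT id, location, reading FROM sensors WHERE (location = 'Lobby' OR location = 'Lab-B') AND reading > 17.1

Result:
id | location | reading
---+----------+--------
4  | Lab-B    | 68.1   
5  | Lab-B    | 60.1   
7  | Lab-B    | 68.5   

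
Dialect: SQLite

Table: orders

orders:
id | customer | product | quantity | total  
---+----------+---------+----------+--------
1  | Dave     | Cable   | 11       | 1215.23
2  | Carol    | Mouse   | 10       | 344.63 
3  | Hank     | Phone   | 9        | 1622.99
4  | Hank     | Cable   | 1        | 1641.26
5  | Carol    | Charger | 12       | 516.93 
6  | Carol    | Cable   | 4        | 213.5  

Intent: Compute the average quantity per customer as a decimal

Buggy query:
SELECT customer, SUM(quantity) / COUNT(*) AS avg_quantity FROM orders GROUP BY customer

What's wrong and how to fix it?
Bug: Both operands are integers, so '/' performs integer division and truncates

Fix: Cast one side to REAL so the division keeps the fractional part

Corrected query:
SELECT customer, SUM(quantity) * 1.0 / COUNT(*) AS avg_quantity FROM orders GROUP BY customer

Result:
customer | avg_quantity
---------+-------------
Carol    | 8.666667    
Dave     | 11          
Hank     | 5           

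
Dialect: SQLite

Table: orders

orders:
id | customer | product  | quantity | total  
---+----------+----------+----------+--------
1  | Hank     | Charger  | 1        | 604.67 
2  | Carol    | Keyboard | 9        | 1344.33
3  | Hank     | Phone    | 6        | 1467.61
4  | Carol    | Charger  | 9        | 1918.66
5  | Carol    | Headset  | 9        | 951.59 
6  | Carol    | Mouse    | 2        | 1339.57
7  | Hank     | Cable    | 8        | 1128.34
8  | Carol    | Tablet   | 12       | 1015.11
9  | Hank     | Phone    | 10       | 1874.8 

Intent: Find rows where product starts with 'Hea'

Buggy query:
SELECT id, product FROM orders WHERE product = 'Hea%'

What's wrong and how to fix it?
Bug: Wildcards only work with LIKE; '=' treats '%' as a literal character

Fix: Replace '=' with LIKE so 'Hea%' is treated as a pattern

Corrected query:
SELECT id, product FROM orders WHERE product LIKE 'Hea%'

Result:
id | product
---+--------
5  | Headset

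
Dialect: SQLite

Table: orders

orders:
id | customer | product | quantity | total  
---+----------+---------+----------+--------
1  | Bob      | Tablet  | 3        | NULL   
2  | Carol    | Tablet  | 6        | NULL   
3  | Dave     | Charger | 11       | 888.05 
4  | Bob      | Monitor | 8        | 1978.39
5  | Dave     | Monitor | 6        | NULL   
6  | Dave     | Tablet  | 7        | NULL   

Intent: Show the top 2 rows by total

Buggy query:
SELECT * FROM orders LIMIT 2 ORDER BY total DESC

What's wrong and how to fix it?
Bug: ORDER BY cannot follow LIMIT; LIMIT is the final clause

Fix: Swap the clauses: ORDER BY first, then LIMIT

Corrected query:
SELECT * FROM orders ORDER BY total DESC LIMIT 2

Result:
id | customer | product | quantity | total  
---+----------+---------+----------+--------
4  | Bob      | Monitor | 8        | 1978.39
3  | Dave     | Charger | 11       | 888.05 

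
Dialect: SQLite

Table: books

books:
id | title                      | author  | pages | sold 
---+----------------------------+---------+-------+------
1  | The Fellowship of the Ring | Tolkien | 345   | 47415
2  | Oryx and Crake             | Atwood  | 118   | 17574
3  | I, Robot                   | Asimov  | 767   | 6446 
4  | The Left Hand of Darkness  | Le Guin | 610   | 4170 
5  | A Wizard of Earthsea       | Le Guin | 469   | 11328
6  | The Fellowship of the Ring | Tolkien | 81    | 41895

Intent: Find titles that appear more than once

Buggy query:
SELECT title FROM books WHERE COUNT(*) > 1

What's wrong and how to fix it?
Bug: WHERE can't reference COUNT(*); aggregates are computed after WHERE

Fix: GROUP BY title, then filter groups with HAVING COUNT(*) > 1

Corrected query:
SELECT title FROM books GROUP BY title HAVING COUNT(*) > 1

Result:
title                     
--------------------------
The Fellowship of the Ring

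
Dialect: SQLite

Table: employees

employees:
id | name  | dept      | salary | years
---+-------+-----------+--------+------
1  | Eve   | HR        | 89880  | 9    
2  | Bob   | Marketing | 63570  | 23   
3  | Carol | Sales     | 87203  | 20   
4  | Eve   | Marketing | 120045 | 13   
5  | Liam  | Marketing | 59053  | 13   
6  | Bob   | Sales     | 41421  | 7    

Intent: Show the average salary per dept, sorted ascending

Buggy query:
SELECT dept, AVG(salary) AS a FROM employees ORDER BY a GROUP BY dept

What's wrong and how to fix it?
Bug: ORDER BY appears before GROUP BY; SQL clause order requires GROUP BY first

Fix: Move ORDER BY to the end, after GROUP BY

Corrected query:
SELECT dept, AVG(salary) AS a FROM employees GROUP BY dept ORDER BY a

Result:
dept      | a           
----------+-------------
Sales     | 64312       
Marketing | 80889.333333
HR        | 89880       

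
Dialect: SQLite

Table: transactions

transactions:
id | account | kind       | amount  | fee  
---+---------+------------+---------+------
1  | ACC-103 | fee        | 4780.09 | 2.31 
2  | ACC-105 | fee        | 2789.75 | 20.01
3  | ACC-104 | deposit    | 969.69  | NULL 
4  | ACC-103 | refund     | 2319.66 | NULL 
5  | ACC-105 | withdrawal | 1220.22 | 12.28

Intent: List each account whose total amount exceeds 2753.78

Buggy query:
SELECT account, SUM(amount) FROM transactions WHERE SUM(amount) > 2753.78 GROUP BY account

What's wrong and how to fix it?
Bug: WHERE runs before GROUP BY, so aggregates aren't available there

Fix: Use HAVING (which filters groups after aggregation) instead of WHERE

Corrected query:
SELECT account, SUM(amount) FROM transactions GROUP BY account HAVING SUM(amount) > 2753.78

Result:
account | SUM(amount)
--------+------------
ACC-103 | 7099.75    
ACC-105 | 4009.97    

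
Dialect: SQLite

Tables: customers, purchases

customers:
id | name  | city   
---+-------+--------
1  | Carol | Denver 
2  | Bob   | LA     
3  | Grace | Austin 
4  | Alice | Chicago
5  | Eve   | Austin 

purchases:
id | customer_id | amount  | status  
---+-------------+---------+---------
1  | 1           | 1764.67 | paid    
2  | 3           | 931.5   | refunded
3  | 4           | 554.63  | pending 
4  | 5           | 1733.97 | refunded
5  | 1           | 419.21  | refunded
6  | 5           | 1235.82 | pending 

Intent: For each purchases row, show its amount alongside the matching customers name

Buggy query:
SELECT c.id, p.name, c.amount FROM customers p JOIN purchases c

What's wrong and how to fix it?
Bug: Missing join condition: each purchases row is matched to all customers rows instead of just its own

Fix: Specify the join condition linking the foreign key to the parent id

Corrected query:
SELECT c.id, p.name, c.amount FROM customers p JOIN purchases c ON c.customer_id = p.id

Result:
id | name  | amount 
---+-------+--------
1  | Carol | 1764.67
2  | Grace | 931.5  
3  | Alice | 554.63 
4  | Eve   | 1733.97
5  | Carol | 419.21 
6  | Eve   | 1235.82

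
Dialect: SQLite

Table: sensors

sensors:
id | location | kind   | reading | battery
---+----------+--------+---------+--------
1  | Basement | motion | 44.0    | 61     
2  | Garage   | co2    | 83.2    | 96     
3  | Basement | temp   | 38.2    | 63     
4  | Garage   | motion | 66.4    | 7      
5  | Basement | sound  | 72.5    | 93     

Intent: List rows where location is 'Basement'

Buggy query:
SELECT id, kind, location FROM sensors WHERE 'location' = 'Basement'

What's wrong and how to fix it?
Bug: 'location' in single quotes is a string literal, not the column; the comparison is literal-vs-literal and never true

Fix: Remove the quotes around the column name (or use double quotes for an identifier)

Corrected query:
SELECT id, kind, location FROM sensors WHERE location = 'Basement'

Result:
id | kind   | location
---+--------+---------
1  | motion | Basement
3  | temp   | Basement
5  | sound  | Basement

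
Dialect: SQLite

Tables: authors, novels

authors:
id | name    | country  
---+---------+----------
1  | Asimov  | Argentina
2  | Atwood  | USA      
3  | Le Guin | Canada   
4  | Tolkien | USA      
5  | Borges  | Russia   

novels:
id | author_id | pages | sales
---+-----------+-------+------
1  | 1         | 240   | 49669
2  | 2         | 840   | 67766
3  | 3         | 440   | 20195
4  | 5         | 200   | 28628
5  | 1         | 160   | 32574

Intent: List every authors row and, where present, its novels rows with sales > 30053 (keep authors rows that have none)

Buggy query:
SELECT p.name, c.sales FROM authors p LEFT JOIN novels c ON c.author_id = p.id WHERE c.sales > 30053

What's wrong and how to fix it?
Bug: Filtering c.sales in WHERE discards the NULL rows produced by LEFT JOIN, turning it into an inner join

Fix: Move the right-table condition into the ON clause so unmatched parents are kept

Corrected query:
SELECT p.name, c.sales FROM authors p LEFT JOIN novels c ON c.author_id = p.id AND c.sales > 30053

Result:
name    | sales
--------+------
Asimov  | 32574
Asimov  | 49669
Atwood  | 67766
Le Guin | NULL 
Tolkien | NULL 
Borges  | NULL 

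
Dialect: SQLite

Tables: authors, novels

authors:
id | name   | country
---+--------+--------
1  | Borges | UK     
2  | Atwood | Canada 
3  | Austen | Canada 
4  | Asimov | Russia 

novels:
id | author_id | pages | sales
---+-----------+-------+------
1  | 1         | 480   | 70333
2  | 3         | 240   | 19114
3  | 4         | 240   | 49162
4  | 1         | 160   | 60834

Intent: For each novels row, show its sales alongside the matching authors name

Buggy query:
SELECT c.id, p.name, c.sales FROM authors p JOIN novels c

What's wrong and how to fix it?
Bug: Missing join condition: each novels row is matched to all authors rows instead of just its own

Fix: Specify the join condition linking the foreign key to the parent id

Corrected query:
SELECT c.id, p.name, c.sales FROM authors p JOIN novels c ON c.author_id = p.id

Result:
id | name   | sales
---+--------+------
1  | Borges | 70333
2  | Austen | 19114
3  | Asimov | 49162
4  | Borges | 60834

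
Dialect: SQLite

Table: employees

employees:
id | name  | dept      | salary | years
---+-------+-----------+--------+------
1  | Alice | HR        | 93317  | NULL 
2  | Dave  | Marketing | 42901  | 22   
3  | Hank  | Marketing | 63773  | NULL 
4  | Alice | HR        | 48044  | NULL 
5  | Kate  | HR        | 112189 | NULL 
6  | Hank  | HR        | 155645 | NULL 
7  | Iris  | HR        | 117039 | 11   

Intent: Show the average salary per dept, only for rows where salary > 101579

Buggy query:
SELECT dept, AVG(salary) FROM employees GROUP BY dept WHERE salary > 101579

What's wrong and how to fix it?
Bug: Row-level WHERE must come before GROUP BY in the clause order

Fix: Place WHERE between FROM and GROUP BY

Corrected query:
SELECT dept, AVG(salary) FROM employees WHERE salary > 101579 GROUP BY dept

Result:
dept | AVG(salary)
-----+------------
HR   | 128291     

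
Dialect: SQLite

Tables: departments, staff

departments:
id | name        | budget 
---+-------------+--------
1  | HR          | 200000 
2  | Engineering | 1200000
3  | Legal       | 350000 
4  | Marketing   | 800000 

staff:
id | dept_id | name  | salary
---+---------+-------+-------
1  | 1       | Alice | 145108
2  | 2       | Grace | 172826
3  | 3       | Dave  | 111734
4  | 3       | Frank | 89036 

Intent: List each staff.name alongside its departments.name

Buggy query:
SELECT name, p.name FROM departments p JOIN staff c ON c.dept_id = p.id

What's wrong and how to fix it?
Bug: 'name' exists in both joined tables, so the database can't tell which one is meant

Fix: Qualify the column with its table alias (c.name)

Corrected query:
SELECT c.name, p.name FROM departments p JOIN staff c ON c.dept_id = p.id

Result:
name  | name       
------+------------
Alice | HR         
Grace | Engineering
Dave  | Legal      
Frank | Legal      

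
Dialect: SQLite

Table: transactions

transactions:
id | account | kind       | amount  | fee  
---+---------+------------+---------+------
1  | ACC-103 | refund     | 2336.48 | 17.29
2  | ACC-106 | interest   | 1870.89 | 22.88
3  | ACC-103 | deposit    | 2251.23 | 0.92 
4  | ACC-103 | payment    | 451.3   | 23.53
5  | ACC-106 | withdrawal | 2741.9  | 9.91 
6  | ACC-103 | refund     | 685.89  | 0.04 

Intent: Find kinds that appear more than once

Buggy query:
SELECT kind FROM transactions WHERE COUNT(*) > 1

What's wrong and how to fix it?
Bug: COUNT(*) is an aggregate and cannot be used in WHERE

Fix: GROUP BY kind, then filter groups with HAVING COUNT(*) > 1

Corrected query:
SELECT kind FROM transactions GROUP BY kind HAVING COUNT(*) > 1

Result:
kind  
------
refund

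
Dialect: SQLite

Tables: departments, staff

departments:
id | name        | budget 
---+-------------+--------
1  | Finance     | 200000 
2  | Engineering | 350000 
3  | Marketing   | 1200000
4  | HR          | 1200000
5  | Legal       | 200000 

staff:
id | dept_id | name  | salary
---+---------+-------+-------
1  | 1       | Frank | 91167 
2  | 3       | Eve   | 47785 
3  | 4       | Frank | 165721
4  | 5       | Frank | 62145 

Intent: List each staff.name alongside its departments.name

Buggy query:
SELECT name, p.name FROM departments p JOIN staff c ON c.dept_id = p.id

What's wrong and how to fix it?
Bug: 'name' exists in both joined tables, so the database can't tell which one is meant

Fix: Prefix ambiguous columns with the table alias

Corrected query:
SELECT c.name, p.name FROM departments p JOIN staff c ON c.dept_id = p.id

Result:
name  | name     
------+----------
Frank | Finance  
Eve   | Marketing
Frank | HR       
Frank | Legal    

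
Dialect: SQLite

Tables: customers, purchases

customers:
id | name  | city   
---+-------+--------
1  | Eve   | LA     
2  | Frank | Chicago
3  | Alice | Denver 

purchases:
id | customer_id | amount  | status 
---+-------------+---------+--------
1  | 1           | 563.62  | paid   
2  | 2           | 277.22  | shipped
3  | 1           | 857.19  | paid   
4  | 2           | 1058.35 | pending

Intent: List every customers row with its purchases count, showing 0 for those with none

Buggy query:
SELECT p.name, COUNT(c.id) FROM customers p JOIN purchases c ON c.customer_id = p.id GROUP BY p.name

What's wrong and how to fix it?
Bug: An inner join excludes parents with zero children

Fix: Switch to LEFT JOIN to retain unmatched parent rows

Corrected query:
SELECT p.name, COUNT(c.id) FROM customers p LEFT JOIN purchases c ON c.customer_id = p.id GROUP BY p.name

Result:
name  | COUNT(c.id)
------+------------
Alice | 0          
Eve   | 2          
Frank | 2          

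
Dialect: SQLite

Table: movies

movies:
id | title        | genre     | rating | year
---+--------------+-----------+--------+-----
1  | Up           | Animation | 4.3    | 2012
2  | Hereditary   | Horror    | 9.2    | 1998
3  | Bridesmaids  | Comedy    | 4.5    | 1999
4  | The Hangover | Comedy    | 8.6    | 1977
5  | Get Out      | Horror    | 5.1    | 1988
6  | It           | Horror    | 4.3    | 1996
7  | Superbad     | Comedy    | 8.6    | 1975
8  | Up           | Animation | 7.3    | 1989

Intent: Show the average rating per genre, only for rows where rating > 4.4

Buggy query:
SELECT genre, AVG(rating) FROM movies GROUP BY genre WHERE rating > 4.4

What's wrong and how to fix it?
Bug: WHERE cannot follow GROUP BY

Fix: Place WHERE between FROM and GROUP BY

Corrected query:
SELECT genre, AVG(rating) FROM movies WHERE rating > 4.4 GROUP BY genre

Result:
genre     | AVG(rating)
----------+------------
Animation | 7.3        
Comedy    | 7.233333   
Horror    | 7.15       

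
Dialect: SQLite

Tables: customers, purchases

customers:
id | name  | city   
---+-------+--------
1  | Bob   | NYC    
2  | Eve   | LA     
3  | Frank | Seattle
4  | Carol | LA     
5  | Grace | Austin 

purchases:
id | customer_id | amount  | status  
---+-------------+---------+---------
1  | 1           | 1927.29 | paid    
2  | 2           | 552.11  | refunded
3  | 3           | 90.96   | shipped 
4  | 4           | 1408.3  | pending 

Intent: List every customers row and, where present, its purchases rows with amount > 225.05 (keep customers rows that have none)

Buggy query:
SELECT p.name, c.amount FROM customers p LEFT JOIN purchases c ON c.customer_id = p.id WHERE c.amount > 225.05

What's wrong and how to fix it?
Bug: A WHERE condition on the right-hand table after LEFT JOIN drops unmatched parents

Fix: Move the right-table condition into the ON clause so unmatched parents are kept

Corrected query:
SELECT p.name, c.amount FROM customers p LEFT JOIN purchases c ON c.customer_id = p.id AND c.amount > 225.05

Result:
name  | amount 
------+--------
Bob   | 1927.29
Eve   | 552.11 
Frank | NULL   
Carol | 1408.3 
Grace | NULL   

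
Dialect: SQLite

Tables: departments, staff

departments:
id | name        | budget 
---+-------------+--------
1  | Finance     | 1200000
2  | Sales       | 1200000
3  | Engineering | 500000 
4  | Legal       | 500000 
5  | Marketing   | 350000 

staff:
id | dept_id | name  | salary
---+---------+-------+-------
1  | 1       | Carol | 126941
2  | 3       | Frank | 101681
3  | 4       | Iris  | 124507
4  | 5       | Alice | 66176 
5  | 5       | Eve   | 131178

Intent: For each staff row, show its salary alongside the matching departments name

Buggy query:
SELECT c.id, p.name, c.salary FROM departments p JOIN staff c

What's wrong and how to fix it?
Bug: JOIN with no ON clause produces a cartesian product; every staff row pairs with every departments row

Fix: Add ON c.dept_id = p.id to the JOIN

Corrected query:
SELECT c.id, p.name, c.salary FROM departments p JOIN staff c ON c.dept_id = p.id

Result:
id | name        | salary
---+-------------+-------
1  | Finance     | 126941
2  | Engineering | 101681
3  | Legal       | 124507
4  | Marketing   | 66176 
5  | Marketing   | 131178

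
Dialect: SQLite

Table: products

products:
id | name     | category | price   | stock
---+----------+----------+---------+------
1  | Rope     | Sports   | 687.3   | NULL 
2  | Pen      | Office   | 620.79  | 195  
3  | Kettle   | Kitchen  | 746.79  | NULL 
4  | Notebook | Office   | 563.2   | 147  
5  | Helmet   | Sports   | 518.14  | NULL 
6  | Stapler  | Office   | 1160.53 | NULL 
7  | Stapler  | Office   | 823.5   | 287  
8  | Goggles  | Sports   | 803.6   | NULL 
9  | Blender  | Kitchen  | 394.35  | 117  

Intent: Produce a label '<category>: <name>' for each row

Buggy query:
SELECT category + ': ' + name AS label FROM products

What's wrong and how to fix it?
Bug: SQLite uses || for string concatenation; + coerces text to numbers (yielding 0)

Fix: Use the || operator for string concatenation

Corrected query:
SELECT category || ': ' || name AS label FROM products

Result:
label           
----------------
Sports: Rope    
Office: Pen     
Kitchen: Kettle 
Office: Notebook
Sports: Helmet  
Office: Stapler 
Office: Stapler 
Sports: Goggles 
Kitchen: Blender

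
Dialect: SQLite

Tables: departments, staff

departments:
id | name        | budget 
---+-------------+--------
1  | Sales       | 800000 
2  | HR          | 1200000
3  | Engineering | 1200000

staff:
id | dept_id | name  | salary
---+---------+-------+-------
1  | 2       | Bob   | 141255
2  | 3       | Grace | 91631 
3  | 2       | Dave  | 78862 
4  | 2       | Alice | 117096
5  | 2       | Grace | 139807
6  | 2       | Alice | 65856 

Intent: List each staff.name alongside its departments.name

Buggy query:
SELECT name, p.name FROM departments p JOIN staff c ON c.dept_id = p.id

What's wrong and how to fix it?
Bug: Both tables have a 'name' column; the unqualified reference is ambiguous

Fix: Prefix ambiguous columns with the table alias

Corrected query:
SELECT c.name, p.name FROM departments p JOIN staff c ON c.dept_id = p.id

Result:
name  | name       
------+------------
Bob   | HR         
Grace | Engineering
Dave  | HR         
Alice | HR         
Grace | HR         
Alice | HR         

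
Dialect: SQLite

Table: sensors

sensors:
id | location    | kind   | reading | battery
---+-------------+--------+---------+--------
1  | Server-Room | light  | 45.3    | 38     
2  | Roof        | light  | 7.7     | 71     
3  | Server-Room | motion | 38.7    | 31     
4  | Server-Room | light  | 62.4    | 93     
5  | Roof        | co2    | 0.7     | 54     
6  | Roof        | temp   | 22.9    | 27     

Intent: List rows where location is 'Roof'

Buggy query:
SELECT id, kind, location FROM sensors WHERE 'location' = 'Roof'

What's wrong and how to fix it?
Bug: Single quotes denote string literals in SQL; the column name is being compared as a constant string

Fix: Remove the quotes around the column name (or use double quotes for an identifier)

Corrected query:
SELECT id, kind, location FROM sensors WHERE location = 'Roof'

Result:
id | kind  | location
---+-------+---------
2  | light | Roof    
5  | co2   | Roof    
6  | temp  | Roof    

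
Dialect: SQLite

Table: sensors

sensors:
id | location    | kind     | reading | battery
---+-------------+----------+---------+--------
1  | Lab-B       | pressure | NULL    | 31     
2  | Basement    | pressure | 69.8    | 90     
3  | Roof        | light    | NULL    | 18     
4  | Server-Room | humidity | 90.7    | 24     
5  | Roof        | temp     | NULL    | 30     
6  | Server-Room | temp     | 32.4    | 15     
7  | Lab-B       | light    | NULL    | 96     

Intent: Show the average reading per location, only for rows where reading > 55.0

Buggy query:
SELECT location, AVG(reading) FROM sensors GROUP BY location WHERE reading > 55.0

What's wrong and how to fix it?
Bug: WHERE cannot follow GROUP BY

Fix: Place WHERE between FROM and GROUP BY

Corrected query:
SELECT location, AVG(reading) FROM sensors WHERE reading > 55.0 GROUP BY location

Result:
location    | AVG(reading)
------------+-------------
Basement    | 69.8        
Server-Room | 90.7        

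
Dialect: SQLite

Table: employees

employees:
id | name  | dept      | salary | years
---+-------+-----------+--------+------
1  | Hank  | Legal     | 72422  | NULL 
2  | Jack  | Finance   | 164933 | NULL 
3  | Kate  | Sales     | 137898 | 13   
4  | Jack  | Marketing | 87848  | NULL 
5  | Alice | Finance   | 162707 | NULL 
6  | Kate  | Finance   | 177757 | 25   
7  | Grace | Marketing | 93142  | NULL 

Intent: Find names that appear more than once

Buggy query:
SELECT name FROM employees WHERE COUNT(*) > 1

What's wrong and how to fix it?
Bug: WHERE can't reference COUNT(*); aggregates are computed after WHERE

Fix: Group first, then use HAVING for the count condition

Corrected query:
SELECT name FROM employees GROUP BY name HAVING COUNT(*) > 1

Result:
name
----
Jack
Kate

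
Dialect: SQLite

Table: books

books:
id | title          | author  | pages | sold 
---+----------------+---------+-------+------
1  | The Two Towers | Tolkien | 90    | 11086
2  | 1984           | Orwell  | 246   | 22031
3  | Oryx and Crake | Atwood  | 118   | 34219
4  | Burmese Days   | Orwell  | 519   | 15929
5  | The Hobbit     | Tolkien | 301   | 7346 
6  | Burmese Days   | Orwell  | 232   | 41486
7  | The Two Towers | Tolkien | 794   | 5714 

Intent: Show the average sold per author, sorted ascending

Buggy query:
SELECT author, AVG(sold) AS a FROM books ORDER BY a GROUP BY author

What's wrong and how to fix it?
Bug: ORDER BY appears before GROUP BY; SQL clause order requires GROUP BY first

Fix: Move ORDER BY to the end, after GROUP BY

Corrected query:
SELECT author, AVG(sold) AS a FROM books GROUP BY author ORDER BY a

Result:
author  | a          
--------+------------
Tolkien | 8048.666667
Orwell  | 26482      
Atwood  | 34219      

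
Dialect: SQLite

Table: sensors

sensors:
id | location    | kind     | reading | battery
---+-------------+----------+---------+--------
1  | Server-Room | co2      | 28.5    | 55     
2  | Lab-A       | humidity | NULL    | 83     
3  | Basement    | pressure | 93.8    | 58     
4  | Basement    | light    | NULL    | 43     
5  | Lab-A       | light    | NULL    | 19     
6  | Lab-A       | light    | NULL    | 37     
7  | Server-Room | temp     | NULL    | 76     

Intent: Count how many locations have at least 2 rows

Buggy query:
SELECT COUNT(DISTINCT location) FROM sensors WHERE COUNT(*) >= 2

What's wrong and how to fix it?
Bug: COUNT(*) cannot appear in WHERE; the per-group count doesn't exist yet

Fix: Use a subquery that GROUPs and filters with HAVING, then count its rows

Corrected query:
SELECT COUNT(*) FROM (SELECT location FROM sensors GROUP BY location HAVING COUNT(*) >= 2)

Result:
COUNT(*)
--------
3       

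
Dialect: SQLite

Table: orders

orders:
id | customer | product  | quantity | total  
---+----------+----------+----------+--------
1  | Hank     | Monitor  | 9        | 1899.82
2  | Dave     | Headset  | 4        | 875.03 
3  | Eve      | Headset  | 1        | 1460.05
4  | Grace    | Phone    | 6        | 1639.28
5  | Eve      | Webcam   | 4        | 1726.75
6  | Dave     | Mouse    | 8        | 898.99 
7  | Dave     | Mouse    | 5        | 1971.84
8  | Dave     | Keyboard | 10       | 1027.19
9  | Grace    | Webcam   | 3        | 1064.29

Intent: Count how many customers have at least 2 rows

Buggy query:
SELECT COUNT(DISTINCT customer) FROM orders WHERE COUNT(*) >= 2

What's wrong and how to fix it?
Bug: WHERE filters individual rows, not groups, so a group-level COUNT is invalid there

Fix: Group first with HAVING COUNT(*) >= 2, then COUNT the resulting groups

Corrected query:
SELECT COUNT(*) FROM (SELECT customer FROM orders GROUP BY customer HAVING COUNT(*) >= 2)

Result:
COUNT(*)
--------
3       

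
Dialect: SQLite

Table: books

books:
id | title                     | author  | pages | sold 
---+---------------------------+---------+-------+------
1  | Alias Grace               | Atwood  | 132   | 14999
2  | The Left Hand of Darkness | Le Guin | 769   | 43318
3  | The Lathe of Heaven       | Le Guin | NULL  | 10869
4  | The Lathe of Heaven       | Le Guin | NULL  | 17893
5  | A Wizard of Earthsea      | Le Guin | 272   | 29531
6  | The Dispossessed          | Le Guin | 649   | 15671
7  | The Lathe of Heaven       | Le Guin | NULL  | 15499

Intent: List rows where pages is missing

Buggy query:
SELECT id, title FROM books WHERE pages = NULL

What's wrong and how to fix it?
Bug: Comparing to NULL with '=' never matches; NULL = NULL is unknown, not true

Fix: Replace '= NULL' with 'IS NULL'

Corrected query:
SELECT id, title FROM books WHERE pages IS NULL

Result:
id | title              
---+--------------------
3  | The Lathe of Heaven
4  | The Lathe of Heaven
7  | The Lathe of Heaven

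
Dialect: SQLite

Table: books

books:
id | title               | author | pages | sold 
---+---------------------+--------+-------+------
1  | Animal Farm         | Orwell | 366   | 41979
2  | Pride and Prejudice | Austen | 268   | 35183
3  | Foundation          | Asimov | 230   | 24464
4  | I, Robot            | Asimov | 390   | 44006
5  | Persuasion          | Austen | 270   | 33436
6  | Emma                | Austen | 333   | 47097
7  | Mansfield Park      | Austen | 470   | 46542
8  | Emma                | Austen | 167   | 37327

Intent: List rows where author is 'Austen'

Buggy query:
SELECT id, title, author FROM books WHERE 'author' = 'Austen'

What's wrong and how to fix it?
Bug: 'author' in single quotes is a string literal, not the column; the comparison is literal-vs-literal and never true

Fix: Reference the column as author without single quotes

Corrected query:
SELECT id, title, author FROM books WHERE author = 'Austen'

Result:
id | title               | author
---+---------------------+-------
2  | Pride and Prejudice | Austen
5  | Persuasion          | Austen
6  | Emma                | Austen
7  | Mansfield Park      | Austen
8  | Emma                | Austen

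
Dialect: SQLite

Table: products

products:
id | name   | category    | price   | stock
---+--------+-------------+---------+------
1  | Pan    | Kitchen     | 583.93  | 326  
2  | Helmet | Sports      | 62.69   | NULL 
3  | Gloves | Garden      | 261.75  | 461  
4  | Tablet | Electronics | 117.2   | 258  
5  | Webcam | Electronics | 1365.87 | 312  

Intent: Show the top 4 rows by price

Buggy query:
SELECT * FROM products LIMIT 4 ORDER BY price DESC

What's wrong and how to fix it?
Bug: LIMIT must come after ORDER BY

Fix: Swap the clauses: ORDER BY first, then LIMIT

Corrected query:
SELECT * FROM products ORDER BY price DESC LIMIT 4

Result:
id | name   | category    | price   | stock
---+--------+-------------+---------+------
5  | Webcam | Electronics | 1365.87 | 312  
1  | Pan    | Kitchen     | 583.93  | 326  
3  | Gloves | Garden      | 261.75  | 461  
4  | Tablet | Electronics | 117.2   | 258  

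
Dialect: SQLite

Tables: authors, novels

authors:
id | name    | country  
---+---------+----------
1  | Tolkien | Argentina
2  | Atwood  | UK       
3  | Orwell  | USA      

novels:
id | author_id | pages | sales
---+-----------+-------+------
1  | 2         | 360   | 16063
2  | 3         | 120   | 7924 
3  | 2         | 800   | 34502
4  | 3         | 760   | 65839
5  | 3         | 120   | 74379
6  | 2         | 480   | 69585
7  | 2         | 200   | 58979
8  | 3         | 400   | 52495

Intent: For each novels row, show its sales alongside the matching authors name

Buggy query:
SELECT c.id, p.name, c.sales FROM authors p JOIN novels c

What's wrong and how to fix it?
Bug: JOIN with no ON clause produces a cartesian product; every novels row pairs with every authors row

Fix: Specify the join condition linking the foreign key to the parent id

Corrected query:
SELECT c.id, p.name, c.sales FROM authors p JOIN novels c ON c.author_id = p.id

Result:
id | name   | sales
---+--------+------
1  | Atwood | 16063
2  | Orwell | 7924 
3  | Atwood | 34502
4  | Orwell | 65839
5  | Orwell | 74379
6  | Atwood | 69585
7  | Atwood | 58979
8  | Orwell | 52495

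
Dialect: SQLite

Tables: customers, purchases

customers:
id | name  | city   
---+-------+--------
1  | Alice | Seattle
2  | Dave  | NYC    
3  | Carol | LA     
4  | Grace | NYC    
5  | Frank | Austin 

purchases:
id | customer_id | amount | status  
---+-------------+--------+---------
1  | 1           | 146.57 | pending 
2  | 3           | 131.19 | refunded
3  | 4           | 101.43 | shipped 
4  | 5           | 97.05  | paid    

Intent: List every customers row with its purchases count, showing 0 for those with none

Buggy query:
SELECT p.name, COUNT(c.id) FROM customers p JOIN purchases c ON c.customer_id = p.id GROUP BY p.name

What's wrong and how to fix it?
Bug: INNER JOIN drops customers rows that have no matching purchases rows

Fix: Switch to LEFT JOIN to retain unmatched parent rows

Corrected query:
SELECT p.name, COUNT(c.id) FROM customers p LEFT JOIN purchases c ON c.customer_id = p.id GROUP BY p.name

Result:
name  | COUNT(c.id)
------+------------
Alice | 1          
Carol | 1          
Dave  | 0          
Frank | 1          
Grace | 1          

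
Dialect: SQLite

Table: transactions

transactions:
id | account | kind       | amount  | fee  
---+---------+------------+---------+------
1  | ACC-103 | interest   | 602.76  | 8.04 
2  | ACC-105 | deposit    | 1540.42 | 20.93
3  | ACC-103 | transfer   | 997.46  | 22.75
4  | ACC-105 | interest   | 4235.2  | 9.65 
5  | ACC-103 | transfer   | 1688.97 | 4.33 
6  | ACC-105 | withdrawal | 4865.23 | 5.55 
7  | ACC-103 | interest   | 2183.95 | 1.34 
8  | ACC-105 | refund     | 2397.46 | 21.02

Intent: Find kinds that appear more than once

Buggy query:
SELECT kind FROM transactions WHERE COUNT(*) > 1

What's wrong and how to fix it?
Bug: COUNT(*) is an aggregate and cannot be used in WHERE

Fix: Group first, then use HAVING for the count condition

Corrected query:
SELECT kind FROM transactions GROUP BY kind HAVING COUNT(*) > 1

Result:
kind    
--------
interest
transfer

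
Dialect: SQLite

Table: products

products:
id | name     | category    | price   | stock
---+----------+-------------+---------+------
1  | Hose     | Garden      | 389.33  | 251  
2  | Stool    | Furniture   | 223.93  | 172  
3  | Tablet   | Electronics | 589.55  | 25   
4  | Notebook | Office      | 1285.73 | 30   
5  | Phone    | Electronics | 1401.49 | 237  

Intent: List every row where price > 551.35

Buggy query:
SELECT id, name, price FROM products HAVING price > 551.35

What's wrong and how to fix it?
Bug: HAVING filters the output of aggregation, but this query has no GROUP BY and no aggregate functions, so SQLite rejects it (HAVING clause on a non-aggregate query); the condition here is per row

Fix: Use WHERE for row-level filtering

Corrected query:
SELECT id, name, price FROM products WHERE price > 551.35

Result:
id | name     | price  
---+----------+--------
3  | Tablet   | 589.55 
4  | Notebook | 1285.73
5  | Phone    | 1401.49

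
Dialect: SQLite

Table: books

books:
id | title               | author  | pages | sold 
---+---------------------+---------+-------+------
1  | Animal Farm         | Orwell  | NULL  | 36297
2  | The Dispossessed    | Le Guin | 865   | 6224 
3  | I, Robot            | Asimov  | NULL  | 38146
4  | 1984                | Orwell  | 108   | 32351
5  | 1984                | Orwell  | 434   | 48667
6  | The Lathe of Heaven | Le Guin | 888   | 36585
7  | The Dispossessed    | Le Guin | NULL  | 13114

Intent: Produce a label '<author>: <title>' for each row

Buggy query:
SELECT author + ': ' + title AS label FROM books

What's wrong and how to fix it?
Bug: '+' is numeric addition; on text columns SQLite converts them to 0 instead of concatenating

Fix: Use the || operator for string concatenation

Corrected query:
SELECT author || ': ' || title AS label FROM books

Result:
label                       
----------------------------
Orwell: Animal Farm         
Le Guin: The Dispossessed   
Asimov: I, Robot            
Orwell: 1984                
Orwell: 1984                
Le Guin: The Lathe of Heaven
Le Guin: The Dispossessed   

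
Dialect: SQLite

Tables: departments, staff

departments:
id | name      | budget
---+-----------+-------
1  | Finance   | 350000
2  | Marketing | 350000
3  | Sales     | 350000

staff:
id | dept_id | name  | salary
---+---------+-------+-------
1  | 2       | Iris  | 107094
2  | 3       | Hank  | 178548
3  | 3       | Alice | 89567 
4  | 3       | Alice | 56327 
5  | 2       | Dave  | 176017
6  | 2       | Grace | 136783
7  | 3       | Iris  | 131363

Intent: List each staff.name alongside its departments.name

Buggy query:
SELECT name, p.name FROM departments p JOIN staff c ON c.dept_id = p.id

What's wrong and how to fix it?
Bug: Both tables have a 'name' column; the unqualified reference is ambiguous

Fix: Qualify the column with its table alias (c.name)

Corrected query:
SELECT c.name, p.name FROM departments p JOIN staff c ON c.dept_id = p.id

Result:
name  | name     
------+----------
Iris  | Marketing
Hank  | Sales    
Alice | Sales    
Alice | Sales    
Dave  | Marketing
Grace | Marketing
Iris  | Sales    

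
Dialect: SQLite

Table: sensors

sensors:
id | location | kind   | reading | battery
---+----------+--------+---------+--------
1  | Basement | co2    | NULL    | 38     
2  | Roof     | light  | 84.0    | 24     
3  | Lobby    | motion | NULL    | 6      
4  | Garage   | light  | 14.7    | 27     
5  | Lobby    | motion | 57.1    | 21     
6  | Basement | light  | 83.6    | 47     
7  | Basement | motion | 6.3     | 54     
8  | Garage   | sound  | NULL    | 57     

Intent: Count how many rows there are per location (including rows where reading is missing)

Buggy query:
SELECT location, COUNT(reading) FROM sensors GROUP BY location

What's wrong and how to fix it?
Bug: COUNT(reading) skips NULLs, so groups with missing reading are undercounted

Fix: Replace COUNT(reading) with COUNT(*)

Corrected query:
SELECT location, COUNT(*) FROM sensors GROUP BY location

Result:
location | COUNT(*)
---------+---------
Basement | 3       
Garage   | 2       
Lobby    | 2       
Roof     | 1       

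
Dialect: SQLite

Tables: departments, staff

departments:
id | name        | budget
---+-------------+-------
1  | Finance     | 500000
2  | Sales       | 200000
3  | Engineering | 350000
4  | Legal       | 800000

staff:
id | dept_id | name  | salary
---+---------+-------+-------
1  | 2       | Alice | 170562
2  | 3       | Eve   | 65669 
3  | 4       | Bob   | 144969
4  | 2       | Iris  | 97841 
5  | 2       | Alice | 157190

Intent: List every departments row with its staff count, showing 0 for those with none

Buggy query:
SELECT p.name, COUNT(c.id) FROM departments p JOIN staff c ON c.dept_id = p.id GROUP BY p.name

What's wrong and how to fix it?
Bug: INNER JOIN drops departments rows that have no matching staff rows

Fix: Switch to LEFT JOIN to retain unmatched parent rows

Corrected query:
SELECT p.name, COUNT(c.id) FROM departments p LEFT JOIN staff c ON c.dept_id = p.id GROUP BY p.name

Result:
name        | COUNT(c.id)
------------+------------
Engineering | 1          
Finance     | 0          
Legal       | 1          
Sales       | 3          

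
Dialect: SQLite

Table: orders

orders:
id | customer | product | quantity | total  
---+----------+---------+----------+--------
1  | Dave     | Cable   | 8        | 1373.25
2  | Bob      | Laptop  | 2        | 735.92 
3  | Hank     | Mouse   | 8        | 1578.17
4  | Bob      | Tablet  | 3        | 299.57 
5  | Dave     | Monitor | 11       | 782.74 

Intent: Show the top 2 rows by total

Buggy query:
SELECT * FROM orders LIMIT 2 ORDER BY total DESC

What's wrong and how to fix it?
Bug: ORDER BY cannot follow LIMIT; LIMIT is the final clause

Fix: Sort with ORDER BY, then apply LIMIT

Corrected query:
SELECT * FROM orders ORDER BY total DESC LIMIT 2

Result:
id | customer | product | quantity | total  
---+----------+---------+----------+--------
3  | Hank     | Mouse   | 8        | 1578.17
1  | Dave     | Cable   | 8        | 1373.25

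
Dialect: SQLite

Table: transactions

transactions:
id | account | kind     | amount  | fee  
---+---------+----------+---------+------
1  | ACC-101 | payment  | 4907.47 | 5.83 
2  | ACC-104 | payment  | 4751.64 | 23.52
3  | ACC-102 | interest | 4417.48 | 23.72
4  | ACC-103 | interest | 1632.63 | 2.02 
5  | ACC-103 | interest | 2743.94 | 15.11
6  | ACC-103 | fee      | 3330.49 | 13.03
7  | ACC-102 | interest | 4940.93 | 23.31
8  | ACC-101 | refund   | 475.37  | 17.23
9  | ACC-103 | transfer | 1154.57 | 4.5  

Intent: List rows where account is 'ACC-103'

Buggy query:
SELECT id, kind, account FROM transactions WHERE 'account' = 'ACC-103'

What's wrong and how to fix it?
Bug: 'account' in single quotes is a string literal, not the column; the comparison is literal-vs-literal and never true

Fix: Remove the quotes around the column name (or use double quotes for an identifier)

Corrected query:
SELECT id, kind, account FROM transactions WHERE account = 'ACC-103'

Result:
id | kind     | account
---+----------+--------
4  | interest | ACC-103
5  | interest | ACC-103
6  | fee      | ACC-103
9  | transfer | ACC-103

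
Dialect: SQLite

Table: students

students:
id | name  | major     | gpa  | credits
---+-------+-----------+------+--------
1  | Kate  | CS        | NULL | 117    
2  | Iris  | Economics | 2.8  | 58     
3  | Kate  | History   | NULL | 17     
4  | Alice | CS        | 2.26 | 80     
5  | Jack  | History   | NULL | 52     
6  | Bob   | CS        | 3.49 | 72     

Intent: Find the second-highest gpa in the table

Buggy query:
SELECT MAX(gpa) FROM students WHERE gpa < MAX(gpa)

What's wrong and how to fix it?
Bug: The inner MAX is an aggregate inside WHERE, which is not allowed

Fix: Compute the overall MAX in a subquery, then take MAX of rows below it

Corrected query:
SELECT MAX(gpa) FROM students WHERE gpa < (SELECT MAX(gpa) FROM students)

Result:
MAX(gpa)
--------
2.8     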